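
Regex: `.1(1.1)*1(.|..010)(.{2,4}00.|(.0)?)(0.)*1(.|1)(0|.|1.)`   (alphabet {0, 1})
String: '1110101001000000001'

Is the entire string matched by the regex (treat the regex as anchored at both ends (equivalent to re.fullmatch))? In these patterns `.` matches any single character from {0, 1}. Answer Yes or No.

No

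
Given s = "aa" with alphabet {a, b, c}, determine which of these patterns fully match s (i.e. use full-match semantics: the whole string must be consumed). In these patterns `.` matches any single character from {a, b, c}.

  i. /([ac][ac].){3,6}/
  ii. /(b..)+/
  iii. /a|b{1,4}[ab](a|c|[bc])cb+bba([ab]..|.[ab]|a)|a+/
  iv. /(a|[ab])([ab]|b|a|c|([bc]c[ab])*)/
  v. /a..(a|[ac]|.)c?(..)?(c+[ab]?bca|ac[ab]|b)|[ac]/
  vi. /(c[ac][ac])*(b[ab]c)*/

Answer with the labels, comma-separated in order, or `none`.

i → no match
ii → no match — must start with "b"
iii → match
iv → match
v → no match
vi → no match

iii, iv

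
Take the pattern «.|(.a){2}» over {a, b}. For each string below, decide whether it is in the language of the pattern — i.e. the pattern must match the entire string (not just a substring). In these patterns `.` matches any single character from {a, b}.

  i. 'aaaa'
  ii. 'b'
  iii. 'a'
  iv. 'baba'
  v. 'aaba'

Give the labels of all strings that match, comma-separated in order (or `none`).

i, ii, iii, iv, v

i → match
ii → match
iii → match
iv → match
v → match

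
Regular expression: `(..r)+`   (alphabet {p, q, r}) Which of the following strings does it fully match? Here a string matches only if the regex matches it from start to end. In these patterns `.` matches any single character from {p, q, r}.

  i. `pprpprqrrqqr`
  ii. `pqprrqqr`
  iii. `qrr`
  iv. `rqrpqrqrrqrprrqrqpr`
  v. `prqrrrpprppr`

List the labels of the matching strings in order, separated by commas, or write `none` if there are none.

i → match
ii → no match
iii → match
iv → no match
v → no match

i, iii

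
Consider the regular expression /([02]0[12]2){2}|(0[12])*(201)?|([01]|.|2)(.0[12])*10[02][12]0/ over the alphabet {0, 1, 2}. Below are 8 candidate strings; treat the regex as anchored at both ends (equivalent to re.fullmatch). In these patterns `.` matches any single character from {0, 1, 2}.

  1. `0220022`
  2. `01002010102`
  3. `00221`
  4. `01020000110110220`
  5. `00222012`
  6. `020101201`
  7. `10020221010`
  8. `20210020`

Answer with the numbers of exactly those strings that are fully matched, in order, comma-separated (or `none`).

1 → no match
2 → no match
3 → no match
4 → no match
5 → match
6 → match
7 → no match
8 → no match

5, 6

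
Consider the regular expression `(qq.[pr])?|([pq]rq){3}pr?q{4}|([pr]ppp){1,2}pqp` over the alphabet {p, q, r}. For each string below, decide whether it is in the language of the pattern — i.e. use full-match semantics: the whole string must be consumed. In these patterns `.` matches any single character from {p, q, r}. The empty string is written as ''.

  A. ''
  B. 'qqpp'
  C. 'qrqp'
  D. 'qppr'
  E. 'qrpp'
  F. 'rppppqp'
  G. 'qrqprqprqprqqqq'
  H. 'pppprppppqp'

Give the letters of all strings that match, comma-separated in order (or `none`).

A, B, F, G, H

A → match
B → match
C → no match
D → no match
E → no match
F → match
G → match
H → match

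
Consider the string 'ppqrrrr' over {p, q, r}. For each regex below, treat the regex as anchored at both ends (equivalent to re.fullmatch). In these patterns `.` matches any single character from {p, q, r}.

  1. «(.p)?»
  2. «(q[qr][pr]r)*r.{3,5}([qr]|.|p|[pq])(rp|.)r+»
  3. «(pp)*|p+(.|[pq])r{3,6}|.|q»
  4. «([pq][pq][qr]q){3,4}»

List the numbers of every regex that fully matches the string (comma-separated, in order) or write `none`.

1 → no match
2 → no match
3 → match
4 → no match — must end with 'q'

3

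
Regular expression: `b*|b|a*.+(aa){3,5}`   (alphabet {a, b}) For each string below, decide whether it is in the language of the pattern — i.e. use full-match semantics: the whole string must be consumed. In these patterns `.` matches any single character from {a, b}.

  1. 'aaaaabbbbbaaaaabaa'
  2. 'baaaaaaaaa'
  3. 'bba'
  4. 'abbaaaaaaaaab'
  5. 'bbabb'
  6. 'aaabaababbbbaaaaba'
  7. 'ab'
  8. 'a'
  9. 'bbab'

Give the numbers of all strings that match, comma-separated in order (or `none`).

1 → no match
2 → match
3 → no match
4 → no match
5 → no match
6 → no match
7 → no match
8 → no match
9 → no match

2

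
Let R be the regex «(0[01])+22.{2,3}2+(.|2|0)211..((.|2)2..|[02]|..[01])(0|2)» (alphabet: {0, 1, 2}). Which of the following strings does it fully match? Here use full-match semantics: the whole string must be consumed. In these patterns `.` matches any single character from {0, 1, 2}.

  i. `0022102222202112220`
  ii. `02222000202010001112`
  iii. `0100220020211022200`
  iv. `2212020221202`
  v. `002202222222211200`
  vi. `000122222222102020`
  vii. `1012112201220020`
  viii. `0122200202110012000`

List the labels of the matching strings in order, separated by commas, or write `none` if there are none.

i → match
ii → no match
iii → match
iv → no match — must start with `0`
v → no match
vi → no match
vii → no match — must start with `0`
viii → match

i, iii, viii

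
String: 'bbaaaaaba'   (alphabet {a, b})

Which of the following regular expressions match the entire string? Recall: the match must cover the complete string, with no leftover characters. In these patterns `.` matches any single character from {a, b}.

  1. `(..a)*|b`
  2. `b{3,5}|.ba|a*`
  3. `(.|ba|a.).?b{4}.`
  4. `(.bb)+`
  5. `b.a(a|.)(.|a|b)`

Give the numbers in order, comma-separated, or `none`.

1 → match
2 → no match
3 → no match
4 → no match — must end with 'bb'
5 → no match

1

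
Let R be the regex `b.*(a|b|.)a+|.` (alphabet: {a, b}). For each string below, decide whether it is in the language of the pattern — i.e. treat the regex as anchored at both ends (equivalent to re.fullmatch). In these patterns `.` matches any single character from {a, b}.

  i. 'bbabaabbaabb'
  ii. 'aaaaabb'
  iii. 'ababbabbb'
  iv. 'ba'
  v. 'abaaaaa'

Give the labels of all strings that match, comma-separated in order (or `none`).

i → no match
ii → no match
iii → no match
iv → no match
v → no match

none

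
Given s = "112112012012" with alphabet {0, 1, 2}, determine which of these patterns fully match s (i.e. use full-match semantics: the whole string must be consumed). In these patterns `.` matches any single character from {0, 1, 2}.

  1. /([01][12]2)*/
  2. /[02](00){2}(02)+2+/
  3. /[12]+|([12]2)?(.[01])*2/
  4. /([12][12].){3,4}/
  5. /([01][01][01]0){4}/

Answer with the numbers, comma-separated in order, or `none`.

1 → match
2 → no match
3 → no match
4 → no match
5 → no match — must end with "0"

1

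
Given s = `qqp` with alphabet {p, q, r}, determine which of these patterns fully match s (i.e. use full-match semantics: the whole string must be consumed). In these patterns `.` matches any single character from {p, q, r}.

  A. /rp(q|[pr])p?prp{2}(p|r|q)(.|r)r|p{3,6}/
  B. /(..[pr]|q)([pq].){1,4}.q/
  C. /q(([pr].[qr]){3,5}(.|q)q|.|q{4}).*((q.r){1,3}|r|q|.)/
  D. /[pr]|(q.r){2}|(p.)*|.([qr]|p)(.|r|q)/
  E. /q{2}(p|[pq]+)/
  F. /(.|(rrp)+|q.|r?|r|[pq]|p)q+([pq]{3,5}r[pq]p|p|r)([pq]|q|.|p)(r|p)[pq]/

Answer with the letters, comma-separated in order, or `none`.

C, D, E

A → no match
B → no match — must end with `q`
C → match
D → match
E → match
F → no match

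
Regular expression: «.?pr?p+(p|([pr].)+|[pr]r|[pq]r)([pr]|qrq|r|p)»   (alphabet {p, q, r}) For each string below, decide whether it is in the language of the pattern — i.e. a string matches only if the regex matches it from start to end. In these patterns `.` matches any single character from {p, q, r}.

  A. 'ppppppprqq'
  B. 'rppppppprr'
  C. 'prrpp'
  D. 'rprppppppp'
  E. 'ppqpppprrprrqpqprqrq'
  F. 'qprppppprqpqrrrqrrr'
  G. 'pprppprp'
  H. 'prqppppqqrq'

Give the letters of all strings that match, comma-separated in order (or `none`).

A → no match
B → match
C → no match
D → match
E → no match
F → match
G → match
H → no match

B, D, F, G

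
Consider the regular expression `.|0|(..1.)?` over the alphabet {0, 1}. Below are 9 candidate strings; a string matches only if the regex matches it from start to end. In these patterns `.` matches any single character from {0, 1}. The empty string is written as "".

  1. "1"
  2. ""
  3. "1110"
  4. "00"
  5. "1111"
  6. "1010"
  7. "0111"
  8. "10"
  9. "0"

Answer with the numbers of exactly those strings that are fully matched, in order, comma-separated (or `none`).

1 → match
2 → match
3 → match
4 → no match
5 → match
6 → match
7 → match
8 → no match
9 → match

1, 2, 3, 5, 6, 7, 9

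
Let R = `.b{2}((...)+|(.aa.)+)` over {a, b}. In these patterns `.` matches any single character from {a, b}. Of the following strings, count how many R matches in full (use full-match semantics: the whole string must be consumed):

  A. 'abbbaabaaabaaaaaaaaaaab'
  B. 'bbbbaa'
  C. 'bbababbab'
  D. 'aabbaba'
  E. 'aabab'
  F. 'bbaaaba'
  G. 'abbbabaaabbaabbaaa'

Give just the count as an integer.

3

A → match
B → match
C → no match
D → no match
E → no match
F → no match
G → match
Total matched: 3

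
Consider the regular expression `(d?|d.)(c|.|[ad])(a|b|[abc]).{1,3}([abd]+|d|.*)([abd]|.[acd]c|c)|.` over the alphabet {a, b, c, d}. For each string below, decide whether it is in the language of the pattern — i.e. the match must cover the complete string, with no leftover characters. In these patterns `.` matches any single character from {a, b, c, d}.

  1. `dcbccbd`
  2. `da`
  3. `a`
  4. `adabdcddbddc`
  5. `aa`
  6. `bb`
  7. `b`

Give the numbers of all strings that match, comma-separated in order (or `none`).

1 → match
2 → no match
3 → match
4 → no match
5 → no match
6 → no match
7 → match

1, 3, 7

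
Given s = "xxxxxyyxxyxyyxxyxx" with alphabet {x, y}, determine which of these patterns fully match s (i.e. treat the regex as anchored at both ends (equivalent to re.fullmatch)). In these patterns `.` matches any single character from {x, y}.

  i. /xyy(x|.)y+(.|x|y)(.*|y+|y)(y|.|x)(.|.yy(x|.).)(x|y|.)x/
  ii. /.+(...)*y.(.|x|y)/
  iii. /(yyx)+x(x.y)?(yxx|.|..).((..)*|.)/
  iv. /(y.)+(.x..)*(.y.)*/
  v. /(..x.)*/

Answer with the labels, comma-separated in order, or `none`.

i → no match — must start with "xyy"
ii → match
iii → no match — must start with "yyx"
iv → no match — must start with "y"
v → no match

ii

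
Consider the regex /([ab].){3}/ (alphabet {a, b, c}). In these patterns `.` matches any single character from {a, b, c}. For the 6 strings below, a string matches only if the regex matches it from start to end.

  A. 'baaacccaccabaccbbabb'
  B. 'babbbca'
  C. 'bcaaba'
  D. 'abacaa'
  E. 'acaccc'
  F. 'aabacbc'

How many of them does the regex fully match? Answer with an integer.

A → no match
B. 'babbbca' → no match
C. 'bcaaba' → match
D. 'abacaa' → match
E. 'acaccc' → no match
F. 'aabacbc' → no match
Total matched: 2

2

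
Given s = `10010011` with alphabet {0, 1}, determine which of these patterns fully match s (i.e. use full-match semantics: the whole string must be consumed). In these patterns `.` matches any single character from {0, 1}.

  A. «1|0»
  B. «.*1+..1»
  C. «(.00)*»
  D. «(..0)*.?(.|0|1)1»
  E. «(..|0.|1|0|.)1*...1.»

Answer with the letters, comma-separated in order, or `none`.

D

A → no match
B → no match
C → no match
D → match
E → no match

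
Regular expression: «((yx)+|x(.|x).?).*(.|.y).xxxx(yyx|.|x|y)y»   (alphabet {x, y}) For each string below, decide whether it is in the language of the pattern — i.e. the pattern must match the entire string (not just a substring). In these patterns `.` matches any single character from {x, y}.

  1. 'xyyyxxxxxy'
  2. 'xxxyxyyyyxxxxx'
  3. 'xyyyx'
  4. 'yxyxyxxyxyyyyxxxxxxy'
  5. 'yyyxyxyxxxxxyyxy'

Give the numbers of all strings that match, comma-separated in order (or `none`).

1, 4

1 → match
2 → no match — must end with 'y'
3 → no match — must end with 'y'
4 → match
5 → no match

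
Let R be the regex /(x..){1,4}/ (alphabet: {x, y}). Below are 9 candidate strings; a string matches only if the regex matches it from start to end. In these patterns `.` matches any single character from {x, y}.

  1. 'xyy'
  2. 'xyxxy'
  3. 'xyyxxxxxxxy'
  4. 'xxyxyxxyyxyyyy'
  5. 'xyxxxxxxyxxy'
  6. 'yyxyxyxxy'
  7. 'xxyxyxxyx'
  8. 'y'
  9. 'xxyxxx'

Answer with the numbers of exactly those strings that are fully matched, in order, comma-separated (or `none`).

1, 5, 7, 9

1 → match
2 → no match
3 → no match
4 → no match
5 → match
6 → no match — must start with 'x'
7 → match
8 → no match — must start with 'x'
9 → match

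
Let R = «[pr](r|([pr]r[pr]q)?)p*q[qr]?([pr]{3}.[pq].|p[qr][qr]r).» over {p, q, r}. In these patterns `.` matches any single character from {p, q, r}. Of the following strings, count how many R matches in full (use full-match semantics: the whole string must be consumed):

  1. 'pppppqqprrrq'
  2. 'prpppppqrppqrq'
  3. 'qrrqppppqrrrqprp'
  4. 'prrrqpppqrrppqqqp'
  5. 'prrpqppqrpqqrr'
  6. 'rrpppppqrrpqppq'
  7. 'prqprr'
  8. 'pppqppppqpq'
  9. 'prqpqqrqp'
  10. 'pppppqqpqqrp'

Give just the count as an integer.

6

1 → match
2 → no match
3 → no match
4 → match
5 → match
6 → match
7 → no match
8 → match
9 → no match
10 → match
Total matched: 6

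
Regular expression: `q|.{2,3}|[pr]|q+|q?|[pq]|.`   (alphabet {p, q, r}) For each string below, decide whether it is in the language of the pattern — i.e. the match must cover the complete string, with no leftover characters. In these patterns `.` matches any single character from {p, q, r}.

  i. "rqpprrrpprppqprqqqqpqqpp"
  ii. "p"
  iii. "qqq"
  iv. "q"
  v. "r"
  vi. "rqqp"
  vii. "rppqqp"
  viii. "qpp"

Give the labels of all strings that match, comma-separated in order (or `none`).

ii, iii, iv, v, viii

i → no match
ii → match
iii → match
iv → match
v → match
vi → no match
vii → no match
viii → match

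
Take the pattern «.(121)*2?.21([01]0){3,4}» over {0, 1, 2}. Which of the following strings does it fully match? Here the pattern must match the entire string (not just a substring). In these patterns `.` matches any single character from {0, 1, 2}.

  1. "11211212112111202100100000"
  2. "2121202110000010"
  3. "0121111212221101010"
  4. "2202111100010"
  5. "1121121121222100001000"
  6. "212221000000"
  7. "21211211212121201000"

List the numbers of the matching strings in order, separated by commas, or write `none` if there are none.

1 → no match
2 → match
3 → no match
4 → no match
5 → match
6 → no match
7 → no match

2, 5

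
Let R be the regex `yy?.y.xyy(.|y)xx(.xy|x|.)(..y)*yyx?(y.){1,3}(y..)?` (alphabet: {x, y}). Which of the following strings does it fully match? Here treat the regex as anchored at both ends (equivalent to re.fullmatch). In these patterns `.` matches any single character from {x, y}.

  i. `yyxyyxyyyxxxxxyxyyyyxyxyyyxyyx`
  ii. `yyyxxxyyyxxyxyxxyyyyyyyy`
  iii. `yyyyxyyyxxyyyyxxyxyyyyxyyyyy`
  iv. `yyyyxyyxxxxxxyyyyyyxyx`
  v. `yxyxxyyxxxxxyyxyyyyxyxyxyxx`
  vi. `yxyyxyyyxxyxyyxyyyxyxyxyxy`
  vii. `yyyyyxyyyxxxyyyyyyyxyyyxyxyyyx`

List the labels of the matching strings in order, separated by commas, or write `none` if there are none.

i, iii, iv, v, vi, vii

i → match
ii → no match
iii → match
iv → match
v → match
vi → match
vii → match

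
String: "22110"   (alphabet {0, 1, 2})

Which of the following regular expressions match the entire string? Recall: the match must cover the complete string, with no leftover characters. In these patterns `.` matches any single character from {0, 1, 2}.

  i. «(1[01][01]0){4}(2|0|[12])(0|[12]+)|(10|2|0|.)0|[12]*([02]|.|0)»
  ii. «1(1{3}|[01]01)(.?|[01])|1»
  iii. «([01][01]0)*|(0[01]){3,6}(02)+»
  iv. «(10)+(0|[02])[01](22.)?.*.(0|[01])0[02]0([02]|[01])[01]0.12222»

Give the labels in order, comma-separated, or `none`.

i

i → match
ii → no match — must start with "1"
iii → no match
iv → no match — must start with "10"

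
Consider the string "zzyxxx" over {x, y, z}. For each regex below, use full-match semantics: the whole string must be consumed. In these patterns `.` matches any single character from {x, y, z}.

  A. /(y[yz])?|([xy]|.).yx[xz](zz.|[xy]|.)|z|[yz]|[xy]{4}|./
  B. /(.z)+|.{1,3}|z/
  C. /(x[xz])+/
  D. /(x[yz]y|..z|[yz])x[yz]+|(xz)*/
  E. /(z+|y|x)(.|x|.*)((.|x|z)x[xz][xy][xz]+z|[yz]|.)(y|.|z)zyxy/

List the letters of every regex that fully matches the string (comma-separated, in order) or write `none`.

A → match
B → no match
C → no match — must start with "x"
D → no match
E → no match — must end with "zyxy"

A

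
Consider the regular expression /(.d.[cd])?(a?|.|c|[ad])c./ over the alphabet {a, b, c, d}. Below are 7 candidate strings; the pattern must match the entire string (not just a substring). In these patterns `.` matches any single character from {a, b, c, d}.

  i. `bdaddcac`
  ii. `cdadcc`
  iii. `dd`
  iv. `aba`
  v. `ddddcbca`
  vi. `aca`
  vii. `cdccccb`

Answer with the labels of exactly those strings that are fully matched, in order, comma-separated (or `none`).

i → no match
ii → match
iii → no match
iv → no match
v → no match
vi → match
vii → match

ii, vi, vii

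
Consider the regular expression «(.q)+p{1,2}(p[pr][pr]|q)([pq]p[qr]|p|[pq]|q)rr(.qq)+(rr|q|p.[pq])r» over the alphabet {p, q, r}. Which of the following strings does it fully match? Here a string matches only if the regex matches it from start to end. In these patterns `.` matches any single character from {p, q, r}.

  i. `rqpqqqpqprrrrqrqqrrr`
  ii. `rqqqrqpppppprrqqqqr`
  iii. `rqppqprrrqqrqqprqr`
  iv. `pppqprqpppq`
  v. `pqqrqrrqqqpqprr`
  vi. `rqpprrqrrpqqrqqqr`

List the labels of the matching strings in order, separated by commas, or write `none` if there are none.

i → no match
ii → match
iii → match
iv → no match — must end with `r`
v → no match
vi → match

ii, iii, vi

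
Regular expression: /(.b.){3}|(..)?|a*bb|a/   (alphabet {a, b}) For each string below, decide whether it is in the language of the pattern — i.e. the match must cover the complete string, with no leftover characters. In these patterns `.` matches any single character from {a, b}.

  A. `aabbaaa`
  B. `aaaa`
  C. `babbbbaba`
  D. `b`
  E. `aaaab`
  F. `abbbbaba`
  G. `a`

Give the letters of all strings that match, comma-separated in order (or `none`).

G

A. `aabbaaa` → no match
B. `aaaa` → no match
C. `babbbbaba` → no match
D. `b` → no match
E. `aaaab` → no match
F. `abbbbaba` → no match
G. `a` → match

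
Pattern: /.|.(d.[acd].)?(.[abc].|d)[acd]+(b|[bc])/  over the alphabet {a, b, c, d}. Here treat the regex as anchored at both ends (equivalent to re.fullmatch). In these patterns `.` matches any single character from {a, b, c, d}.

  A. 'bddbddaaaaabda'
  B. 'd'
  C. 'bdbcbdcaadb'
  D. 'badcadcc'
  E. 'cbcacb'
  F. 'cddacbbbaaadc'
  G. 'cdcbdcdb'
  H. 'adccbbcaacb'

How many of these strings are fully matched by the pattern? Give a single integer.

A → no match
B → match
C → match
D → no match
E → match
F → match
G → match
H → match
Total matched: 6

6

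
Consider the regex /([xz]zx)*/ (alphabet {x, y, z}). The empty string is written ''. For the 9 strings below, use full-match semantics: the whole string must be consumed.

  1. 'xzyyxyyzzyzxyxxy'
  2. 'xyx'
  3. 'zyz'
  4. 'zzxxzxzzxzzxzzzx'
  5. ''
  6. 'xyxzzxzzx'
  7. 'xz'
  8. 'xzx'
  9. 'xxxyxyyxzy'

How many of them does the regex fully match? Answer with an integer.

1 → no match
2 → no match
3 → no match
4 → no match
5 → match
6 → no match
7 → no match
8 → match
9 → no match
Total matched: 2

2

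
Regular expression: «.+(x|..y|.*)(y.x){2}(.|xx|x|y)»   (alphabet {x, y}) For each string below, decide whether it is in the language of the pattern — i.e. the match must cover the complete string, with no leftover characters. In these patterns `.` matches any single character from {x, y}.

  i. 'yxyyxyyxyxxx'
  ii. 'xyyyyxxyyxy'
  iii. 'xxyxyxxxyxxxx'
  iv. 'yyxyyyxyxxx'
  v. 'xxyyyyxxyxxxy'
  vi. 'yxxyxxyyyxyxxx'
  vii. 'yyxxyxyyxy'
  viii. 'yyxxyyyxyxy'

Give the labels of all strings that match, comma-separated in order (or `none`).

i, ii, iv, vi

i. 'yxyyxyyxyxxx' → match
ii. 'xyyyyxxyyxy' → match
iii → no match
iv. 'yyxyyyxyxxx' → match
v → no match
vi → match
vii. 'yyxxyxyyxy' → no match
viii. 'yyxxyyyxyxy' → no match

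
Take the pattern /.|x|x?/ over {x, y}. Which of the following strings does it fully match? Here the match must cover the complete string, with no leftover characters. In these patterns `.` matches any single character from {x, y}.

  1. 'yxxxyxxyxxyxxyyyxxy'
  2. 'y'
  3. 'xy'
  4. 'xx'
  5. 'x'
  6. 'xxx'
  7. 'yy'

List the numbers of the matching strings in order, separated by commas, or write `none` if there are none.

2, 5

1 → no match
2. 'y' → match
3. 'xy' → no match
4. 'xx' → no match
5. 'x' → match
6. 'xxx' → no match
7. 'yy' → no match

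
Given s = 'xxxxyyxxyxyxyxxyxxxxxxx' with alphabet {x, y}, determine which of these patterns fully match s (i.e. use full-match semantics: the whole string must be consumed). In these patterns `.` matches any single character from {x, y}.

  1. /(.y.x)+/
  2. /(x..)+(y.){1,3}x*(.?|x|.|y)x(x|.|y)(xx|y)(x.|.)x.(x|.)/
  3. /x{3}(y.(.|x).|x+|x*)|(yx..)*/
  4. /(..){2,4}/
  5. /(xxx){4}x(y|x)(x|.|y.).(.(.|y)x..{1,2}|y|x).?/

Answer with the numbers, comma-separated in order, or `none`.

2

1 → no match
2 → match
3 → no match
4 → no match
5 → no match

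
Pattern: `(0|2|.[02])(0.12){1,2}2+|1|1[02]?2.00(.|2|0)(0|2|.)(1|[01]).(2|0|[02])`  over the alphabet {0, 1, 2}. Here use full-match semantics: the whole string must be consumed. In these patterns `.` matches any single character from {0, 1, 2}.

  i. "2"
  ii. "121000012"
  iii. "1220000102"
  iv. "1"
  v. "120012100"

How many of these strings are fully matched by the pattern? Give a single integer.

2

i → no match
ii → no match
iii → match
iv → match
v → no match
Total matched: 2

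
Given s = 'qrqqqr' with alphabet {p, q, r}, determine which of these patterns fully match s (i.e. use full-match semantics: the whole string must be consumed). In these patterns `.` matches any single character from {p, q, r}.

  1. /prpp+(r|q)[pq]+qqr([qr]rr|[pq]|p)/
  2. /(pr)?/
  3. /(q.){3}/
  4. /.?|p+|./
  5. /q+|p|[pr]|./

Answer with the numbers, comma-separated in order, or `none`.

1 → no match — must start with 'prpp'
2 → no match
3 → match
4 → no match
5 → no match

3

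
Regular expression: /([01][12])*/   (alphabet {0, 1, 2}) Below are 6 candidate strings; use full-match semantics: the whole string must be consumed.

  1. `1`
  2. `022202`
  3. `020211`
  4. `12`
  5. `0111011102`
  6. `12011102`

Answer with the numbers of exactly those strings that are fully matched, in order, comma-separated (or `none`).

1 → no match
2 → no match
3 → match
4 → match
5 → match
6 → match

3, 4, 5, 6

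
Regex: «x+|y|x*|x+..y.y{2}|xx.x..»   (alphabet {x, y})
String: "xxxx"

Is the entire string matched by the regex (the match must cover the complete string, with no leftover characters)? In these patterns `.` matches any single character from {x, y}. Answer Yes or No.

Yes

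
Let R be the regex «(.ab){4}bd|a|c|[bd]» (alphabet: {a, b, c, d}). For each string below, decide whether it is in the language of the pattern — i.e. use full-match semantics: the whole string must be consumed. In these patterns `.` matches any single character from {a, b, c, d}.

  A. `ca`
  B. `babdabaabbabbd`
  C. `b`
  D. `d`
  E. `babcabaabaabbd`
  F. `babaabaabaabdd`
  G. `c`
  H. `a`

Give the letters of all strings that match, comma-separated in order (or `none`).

B, C, D, E, G, H

A. `ca` → no match
B → match
C. `b` → match
D. `d` → match
E → match
F → no match
G. `c` → match
H. `a` → match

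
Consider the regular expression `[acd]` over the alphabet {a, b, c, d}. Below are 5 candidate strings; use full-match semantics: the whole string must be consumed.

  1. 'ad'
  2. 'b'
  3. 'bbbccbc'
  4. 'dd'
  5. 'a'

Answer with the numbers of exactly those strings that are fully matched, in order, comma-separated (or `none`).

5

1 → no match
2 → no match
3 → no match
4 → no match
5 → match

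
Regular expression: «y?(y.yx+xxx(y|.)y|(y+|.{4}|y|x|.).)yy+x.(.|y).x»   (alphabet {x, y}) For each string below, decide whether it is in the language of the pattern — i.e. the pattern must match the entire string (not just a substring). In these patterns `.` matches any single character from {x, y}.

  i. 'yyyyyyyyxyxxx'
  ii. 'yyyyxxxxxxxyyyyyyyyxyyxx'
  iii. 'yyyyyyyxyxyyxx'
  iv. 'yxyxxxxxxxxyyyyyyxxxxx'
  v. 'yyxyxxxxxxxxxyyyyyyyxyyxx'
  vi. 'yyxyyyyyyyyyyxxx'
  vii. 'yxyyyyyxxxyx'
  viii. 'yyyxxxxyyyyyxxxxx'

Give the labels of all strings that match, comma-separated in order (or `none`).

i → match
ii → match
iii → no match
iv → match
v → match
vi → no match
vii → match
viii → match

i, ii, iv, v, vii, viii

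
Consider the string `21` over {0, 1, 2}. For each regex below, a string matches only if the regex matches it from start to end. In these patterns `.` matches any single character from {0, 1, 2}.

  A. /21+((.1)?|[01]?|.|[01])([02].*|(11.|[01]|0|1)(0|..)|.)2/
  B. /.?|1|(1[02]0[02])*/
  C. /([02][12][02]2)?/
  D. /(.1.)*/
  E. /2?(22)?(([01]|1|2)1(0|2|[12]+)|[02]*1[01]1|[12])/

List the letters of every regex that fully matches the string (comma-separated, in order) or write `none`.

E

A → no match — must end with `2`
B → no match
C → no match
D → no match
E → match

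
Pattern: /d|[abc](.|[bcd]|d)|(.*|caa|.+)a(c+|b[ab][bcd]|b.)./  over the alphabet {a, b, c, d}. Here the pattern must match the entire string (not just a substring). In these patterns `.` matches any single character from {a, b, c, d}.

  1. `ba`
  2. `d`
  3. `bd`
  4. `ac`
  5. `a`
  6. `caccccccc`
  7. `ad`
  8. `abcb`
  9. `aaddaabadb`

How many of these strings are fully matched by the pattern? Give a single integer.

8

1. `ba` → match
2. `d` → match
3. `bd` → match
4. `ac` → match
5. `a` → no match
6. `caccccccc` → match
7. `ad` → match
8. `abcb` → match
9. `aaddaabadb` → match
Total matched: 8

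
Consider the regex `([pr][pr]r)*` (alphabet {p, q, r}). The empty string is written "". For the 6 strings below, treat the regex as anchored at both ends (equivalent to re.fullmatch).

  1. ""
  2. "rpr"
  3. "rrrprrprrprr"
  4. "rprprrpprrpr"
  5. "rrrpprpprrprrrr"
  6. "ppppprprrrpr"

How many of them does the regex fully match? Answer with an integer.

5

1 → match
2 → match
3 → match
4 → match
5 → match
6 → no match
Total matched: 5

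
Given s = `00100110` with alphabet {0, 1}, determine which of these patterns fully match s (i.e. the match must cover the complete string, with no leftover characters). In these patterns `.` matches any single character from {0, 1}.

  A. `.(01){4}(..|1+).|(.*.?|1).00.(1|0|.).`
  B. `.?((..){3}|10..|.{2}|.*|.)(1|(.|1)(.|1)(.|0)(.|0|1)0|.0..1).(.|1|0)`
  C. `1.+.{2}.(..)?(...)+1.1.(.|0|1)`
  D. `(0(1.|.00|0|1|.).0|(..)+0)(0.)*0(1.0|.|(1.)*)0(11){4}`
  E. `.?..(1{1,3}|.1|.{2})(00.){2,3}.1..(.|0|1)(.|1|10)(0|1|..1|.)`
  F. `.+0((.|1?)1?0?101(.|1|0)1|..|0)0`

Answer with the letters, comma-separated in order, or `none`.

A, B, F

A → match
B → match
C → no match — must start with `1`
D → no match — must end with `11`
E → no match
F → match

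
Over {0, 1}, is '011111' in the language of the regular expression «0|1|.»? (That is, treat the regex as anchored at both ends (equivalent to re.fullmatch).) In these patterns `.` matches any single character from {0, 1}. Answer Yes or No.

No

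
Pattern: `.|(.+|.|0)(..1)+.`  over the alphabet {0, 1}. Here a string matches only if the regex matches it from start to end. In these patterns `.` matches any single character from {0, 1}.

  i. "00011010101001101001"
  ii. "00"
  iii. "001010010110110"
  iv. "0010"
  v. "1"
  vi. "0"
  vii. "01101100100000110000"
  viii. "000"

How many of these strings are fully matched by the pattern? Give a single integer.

3

i → no match
ii → no match
iii → match
iv → no match
v → match
vi → match
vii → no match
viii → no match
Total matched: 3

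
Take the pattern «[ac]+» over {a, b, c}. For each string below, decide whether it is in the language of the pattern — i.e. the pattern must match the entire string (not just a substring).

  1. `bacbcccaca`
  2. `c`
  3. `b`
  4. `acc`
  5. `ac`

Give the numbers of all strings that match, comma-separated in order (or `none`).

2, 4, 5

1 → no match
2 → match
3 → no match
4 → match
5 → match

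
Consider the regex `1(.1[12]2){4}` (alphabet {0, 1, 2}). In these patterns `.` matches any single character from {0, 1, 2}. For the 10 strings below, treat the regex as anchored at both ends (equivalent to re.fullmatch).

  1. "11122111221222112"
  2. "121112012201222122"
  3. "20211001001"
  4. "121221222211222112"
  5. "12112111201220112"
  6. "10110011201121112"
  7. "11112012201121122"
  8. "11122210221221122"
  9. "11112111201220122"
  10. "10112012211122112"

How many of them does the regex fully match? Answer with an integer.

1 → match
2 → no match
3 → no match — must start with "1"
4 → no match
5 → match
6 → no match
7 → match
8 → no match
9 → match
10 → match
Total matched: 5

5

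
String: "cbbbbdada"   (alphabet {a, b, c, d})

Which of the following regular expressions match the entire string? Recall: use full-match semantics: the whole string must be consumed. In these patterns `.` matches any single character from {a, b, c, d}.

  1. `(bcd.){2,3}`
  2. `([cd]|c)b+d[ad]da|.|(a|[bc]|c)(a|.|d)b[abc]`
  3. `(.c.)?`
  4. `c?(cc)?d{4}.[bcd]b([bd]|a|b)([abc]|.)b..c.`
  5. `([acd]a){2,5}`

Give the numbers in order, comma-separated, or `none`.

1 → no match — must start with "bcd"
2 → match
3 → no match
4 → no match
5 → no match

2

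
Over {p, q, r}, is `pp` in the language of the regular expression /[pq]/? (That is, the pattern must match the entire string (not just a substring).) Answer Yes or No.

No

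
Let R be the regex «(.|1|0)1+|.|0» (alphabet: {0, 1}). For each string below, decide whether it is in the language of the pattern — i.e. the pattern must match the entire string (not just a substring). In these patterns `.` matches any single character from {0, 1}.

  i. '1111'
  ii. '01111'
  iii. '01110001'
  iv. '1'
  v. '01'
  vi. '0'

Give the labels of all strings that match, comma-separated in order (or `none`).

i, ii, iv, v, vi

i → match
ii → match
iii → no match
iv → match
v → match
vi → match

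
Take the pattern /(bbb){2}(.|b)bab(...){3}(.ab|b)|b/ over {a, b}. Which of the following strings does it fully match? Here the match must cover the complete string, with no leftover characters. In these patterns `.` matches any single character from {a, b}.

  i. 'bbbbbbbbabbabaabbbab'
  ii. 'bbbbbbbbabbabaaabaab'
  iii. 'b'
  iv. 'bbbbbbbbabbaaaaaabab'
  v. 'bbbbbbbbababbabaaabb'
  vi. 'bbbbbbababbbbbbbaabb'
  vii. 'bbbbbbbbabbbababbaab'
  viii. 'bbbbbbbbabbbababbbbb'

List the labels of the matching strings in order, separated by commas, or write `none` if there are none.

i, ii, iii, iv, v, vi, vii, viii

i → match
ii → match
iii → match
iv → match
v → match
vi → match
vii → match
viii → match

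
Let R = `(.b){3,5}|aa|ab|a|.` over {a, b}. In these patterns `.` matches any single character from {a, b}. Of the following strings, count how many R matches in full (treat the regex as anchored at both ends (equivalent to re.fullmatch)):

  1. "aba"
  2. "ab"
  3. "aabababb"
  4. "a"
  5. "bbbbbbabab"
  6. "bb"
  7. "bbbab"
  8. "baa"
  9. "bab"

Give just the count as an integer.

1 → no match
2 → match
3 → no match
4 → match
5 → match
6 → no match
7 → no match
8 → no match
9 → no match
Total matched: 3

3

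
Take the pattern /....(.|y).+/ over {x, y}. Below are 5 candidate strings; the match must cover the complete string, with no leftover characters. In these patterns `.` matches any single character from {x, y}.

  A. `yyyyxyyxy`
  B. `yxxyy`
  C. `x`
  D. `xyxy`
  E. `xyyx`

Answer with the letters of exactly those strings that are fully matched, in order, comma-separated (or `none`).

A. `yyyyxyyxy` → match
B. `yxxyy` → no match
C. `x` → no match
D. `xyxy` → no match
E. `xyyx` → no match

A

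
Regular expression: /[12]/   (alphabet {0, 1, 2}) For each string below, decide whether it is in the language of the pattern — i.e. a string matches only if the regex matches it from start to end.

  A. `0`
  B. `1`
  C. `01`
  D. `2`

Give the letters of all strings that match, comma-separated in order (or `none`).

A. `0` → no match
B. `1` → match
C. `01` → no match
D. `2` → match

B, D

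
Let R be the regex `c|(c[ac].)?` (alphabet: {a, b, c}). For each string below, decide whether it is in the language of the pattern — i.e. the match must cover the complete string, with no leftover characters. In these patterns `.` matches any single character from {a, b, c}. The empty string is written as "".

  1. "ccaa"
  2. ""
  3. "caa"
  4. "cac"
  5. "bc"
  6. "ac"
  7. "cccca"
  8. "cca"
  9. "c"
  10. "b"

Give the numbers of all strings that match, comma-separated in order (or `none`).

1 → no match
2 → match
3 → match
4 → match
5 → no match
6 → no match
7 → no match
8 → match
9 → match
10 → no match

2, 3, 4, 8, 9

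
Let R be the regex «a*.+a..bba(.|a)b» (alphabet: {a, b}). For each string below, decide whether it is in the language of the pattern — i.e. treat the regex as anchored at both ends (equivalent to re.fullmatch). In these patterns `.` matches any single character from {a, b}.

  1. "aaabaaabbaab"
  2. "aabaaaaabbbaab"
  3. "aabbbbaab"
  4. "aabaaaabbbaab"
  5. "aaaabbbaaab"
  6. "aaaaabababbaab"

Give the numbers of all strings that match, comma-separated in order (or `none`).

1 → match
2 → match
3 → match
4 → match
5 → no match
6 → match

1, 2, 3, 4, 6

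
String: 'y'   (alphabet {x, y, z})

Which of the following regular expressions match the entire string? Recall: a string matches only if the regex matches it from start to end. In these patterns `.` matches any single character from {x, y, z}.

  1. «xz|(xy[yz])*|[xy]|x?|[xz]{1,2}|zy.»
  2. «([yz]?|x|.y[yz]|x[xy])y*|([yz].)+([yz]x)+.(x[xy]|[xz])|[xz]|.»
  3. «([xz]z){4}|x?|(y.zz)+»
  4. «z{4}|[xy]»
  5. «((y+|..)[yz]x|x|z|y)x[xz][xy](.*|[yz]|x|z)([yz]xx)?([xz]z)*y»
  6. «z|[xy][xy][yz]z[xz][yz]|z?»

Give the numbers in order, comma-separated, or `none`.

1 → match
2 → match
3 → no match
4 → match
5 → no match
6 → no match

1, 2, 4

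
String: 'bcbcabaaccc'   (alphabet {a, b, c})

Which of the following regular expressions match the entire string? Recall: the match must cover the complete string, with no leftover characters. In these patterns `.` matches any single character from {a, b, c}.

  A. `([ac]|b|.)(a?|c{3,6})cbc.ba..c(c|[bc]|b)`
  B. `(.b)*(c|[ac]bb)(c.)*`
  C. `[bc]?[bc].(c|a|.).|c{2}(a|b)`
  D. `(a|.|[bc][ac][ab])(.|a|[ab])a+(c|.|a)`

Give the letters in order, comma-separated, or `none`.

A → match
B → no match
C → no match
D → no match

A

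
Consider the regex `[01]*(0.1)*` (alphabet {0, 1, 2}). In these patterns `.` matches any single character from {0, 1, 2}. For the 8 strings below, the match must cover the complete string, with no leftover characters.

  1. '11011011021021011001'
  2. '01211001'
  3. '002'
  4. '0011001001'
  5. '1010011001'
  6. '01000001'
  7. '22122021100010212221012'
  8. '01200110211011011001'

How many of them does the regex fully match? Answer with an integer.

4

1 → match
2 → no match
3 → no match
4 → match
5 → match
6 → match
7 → no match
8 → no match
Total matched: 4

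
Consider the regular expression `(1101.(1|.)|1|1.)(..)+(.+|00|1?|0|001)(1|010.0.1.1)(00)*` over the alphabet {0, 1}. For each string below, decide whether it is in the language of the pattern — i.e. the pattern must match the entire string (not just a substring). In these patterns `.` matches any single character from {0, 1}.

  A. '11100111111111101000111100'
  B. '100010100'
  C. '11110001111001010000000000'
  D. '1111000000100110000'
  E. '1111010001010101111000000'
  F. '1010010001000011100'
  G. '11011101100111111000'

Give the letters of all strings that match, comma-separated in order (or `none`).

A, B, C, D, E, F

A → match
B → match
C → match
D → match
E → match
F → match
G → no match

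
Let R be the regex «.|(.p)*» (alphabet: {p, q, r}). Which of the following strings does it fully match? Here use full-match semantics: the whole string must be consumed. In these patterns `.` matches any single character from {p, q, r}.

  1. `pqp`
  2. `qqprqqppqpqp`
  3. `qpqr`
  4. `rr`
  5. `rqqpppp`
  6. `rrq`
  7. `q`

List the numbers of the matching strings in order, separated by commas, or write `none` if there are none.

1 → no match
2 → no match
3 → no match
4 → no match
5 → no match
6 → no match
7 → match

7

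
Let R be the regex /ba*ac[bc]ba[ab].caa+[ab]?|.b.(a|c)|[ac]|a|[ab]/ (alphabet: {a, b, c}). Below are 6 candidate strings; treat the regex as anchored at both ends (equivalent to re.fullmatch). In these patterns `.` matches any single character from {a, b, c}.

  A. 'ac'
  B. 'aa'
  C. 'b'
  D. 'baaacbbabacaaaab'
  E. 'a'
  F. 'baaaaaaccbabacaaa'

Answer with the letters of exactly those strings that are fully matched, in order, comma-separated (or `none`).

A. 'ac' → no match
B. 'aa' → no match
C. 'b' → match
D → match
E. 'a' → match
F → match

C, D, E, F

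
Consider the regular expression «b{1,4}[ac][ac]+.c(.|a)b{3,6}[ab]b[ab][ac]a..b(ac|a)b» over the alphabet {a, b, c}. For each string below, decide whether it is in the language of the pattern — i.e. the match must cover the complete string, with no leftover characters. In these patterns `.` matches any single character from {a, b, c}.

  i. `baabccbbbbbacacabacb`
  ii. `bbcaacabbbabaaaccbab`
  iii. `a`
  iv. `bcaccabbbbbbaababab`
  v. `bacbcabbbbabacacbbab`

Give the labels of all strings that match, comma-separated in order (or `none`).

i → match
ii → match
iii. `a` → no match — must start with `b`
iv → match
v → match

i, ii, iv, v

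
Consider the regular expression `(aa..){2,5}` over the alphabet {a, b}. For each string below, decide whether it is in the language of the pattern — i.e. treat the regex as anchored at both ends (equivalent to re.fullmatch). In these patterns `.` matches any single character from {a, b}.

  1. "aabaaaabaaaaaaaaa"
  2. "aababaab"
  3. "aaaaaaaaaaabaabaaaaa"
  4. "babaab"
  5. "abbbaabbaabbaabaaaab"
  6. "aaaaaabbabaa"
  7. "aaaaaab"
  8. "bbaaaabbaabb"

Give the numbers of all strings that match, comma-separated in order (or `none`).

3

1 → no match
2. "aababaab" → no match
3 → match
4. "babaab" → no match — must start with "aa"
5 → no match — must start with "aa"
6. "aaaaaabbabaa" → no match
7. "aaaaaab" → no match
8. "bbaaaabbaabb" → no match — must start with "aa"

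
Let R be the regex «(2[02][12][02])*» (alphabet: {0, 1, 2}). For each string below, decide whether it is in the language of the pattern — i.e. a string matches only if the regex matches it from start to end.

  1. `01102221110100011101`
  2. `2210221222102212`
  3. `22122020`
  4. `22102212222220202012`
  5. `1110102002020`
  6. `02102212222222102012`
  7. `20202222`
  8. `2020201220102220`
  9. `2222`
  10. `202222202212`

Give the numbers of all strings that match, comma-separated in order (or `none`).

1 → no match
2 → match
3 → match
4 → match
5 → no match
6 → no match
7 → match
8 → match
9 → match
10 → match

2, 3, 4, 7, 8, 9, 10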